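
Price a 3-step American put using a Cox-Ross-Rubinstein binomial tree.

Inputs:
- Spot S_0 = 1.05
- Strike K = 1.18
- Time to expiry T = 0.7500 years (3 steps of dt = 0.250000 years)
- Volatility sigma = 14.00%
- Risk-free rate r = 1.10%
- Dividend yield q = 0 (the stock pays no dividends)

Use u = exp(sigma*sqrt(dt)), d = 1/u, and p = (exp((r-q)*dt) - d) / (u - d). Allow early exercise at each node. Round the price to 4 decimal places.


dt = T/N = 0.250000
u = exp(sigma*sqrt(dt)) = 1.072508; d = 1/u = 0.932394
p = (exp((r-q)*dt) - d) / (u - d) = 0.502161
Discount per step: exp(-r*dt) = 0.997254
Stock lattice S(k, i) with i counting down-moves:
  k=0: S(0,0) = 1.0500
  k=1: S(1,0) = 1.1261; S(1,1) = 0.9790
  k=2: S(2,0) = 1.2078; S(2,1) = 1.0500; S(2,2) = 0.9128
  k=3: S(3,0) = 1.2954; S(3,1) = 1.1261; S(3,2) = 0.9790; S(3,3) = 0.8511
Terminal payoffs V(N, i) = max(K - S_T, 0):
  V(3,0) = 0.000000; V(3,1) = 0.053866; V(3,2) = 0.200986; V(3,3) = 0.328887
Backward induction: V(k, i) = exp(-r*dt) * [p * V(k+1, i) + (1-p) * V(k+1, i+1)]; then take max(V_cont, immediate exercise) for American.
  V(2,0) = exp(-r*dt) * [p*0.000000 + (1-p)*0.053866] = 0.026743; exercise = 0.000000; V(2,0) = max -> 0.026743
  V(2,1) = exp(-r*dt) * [p*0.053866 + (1-p)*0.200986] = 0.126759; exercise = 0.130000; V(2,1) = max -> 0.130000
  V(2,2) = exp(-r*dt) * [p*0.200986 + (1-p)*0.328887] = 0.263933; exercise = 0.267174; V(2,2) = max -> 0.267174
  V(1,0) = exp(-r*dt) * [p*0.026743 + (1-p)*0.130000] = 0.077934; exercise = 0.053866; V(1,0) = max -> 0.077934
  V(1,1) = exp(-r*dt) * [p*0.130000 + (1-p)*0.267174] = 0.197746; exercise = 0.200986; V(1,1) = max -> 0.200986
  V(0,0) = exp(-r*dt) * [p*0.077934 + (1-p)*0.200986] = 0.138812; exercise = 0.130000; V(0,0) = max -> 0.138812

Answer: Price = V(0,0) = 0.1388


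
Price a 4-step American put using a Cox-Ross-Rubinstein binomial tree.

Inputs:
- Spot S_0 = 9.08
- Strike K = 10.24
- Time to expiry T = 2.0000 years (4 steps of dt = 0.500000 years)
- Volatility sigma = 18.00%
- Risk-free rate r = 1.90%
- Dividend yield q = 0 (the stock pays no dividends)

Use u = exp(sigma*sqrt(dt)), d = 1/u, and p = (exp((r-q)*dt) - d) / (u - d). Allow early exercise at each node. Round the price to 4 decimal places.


Answer: Price = V(0,0) = 1.5162

Derivation:
dt = T/N = 0.500000
u = exp(sigma*sqrt(dt)) = 1.135734; d = 1/u = 0.880488
p = (exp((r-q)*dt) - d) / (u - d) = 0.505619
Discount per step: exp(-r*dt) = 0.990545
Stock lattice S(k, i) with i counting down-moves:
  k=0: S(0,0) = 9.0800
  k=1: S(1,0) = 10.3125; S(1,1) = 7.9948
  k=2: S(2,0) = 11.7122; S(2,1) = 9.0800; S(2,2) = 7.0393
  k=3: S(3,0) = 13.3020; S(3,1) = 10.3125; S(3,2) = 7.9948; S(3,3) = 6.1981
  k=4: S(4,0) = 15.1075; S(4,1) = 11.7122; S(4,2) = 9.0800; S(4,3) = 7.0393; S(4,4) = 5.4573
Terminal payoffs V(N, i) = max(K - S_T, 0):
  V(4,0) = 0.000000; V(4,1) = 0.000000; V(4,2) = 1.160000; V(4,3) = 3.200651; V(4,4) = 4.782683
Backward induction: V(k, i) = exp(-r*dt) * [p * V(k+1, i) + (1-p) * V(k+1, i+1)]; then take max(V_cont, immediate exercise) for American.
  V(3,0) = exp(-r*dt) * [p*0.000000 + (1-p)*0.000000] = 0.000000; exercise = 0.000000; V(3,0) = max -> 0.000000
  V(3,1) = exp(-r*dt) * [p*0.000000 + (1-p)*1.160000] = 0.568059; exercise = 0.000000; V(3,1) = max -> 0.568059
  V(3,2) = exp(-r*dt) * [p*1.160000 + (1-p)*3.200651] = 2.148352; exercise = 2.245171; V(3,2) = max -> 2.245171
  V(3,3) = exp(-r*dt) * [p*3.200651 + (1-p)*4.782683] = 3.945119; exercise = 4.041939; V(3,3) = max -> 4.041939
  V(2,0) = exp(-r*dt) * [p*0.000000 + (1-p)*0.568059] = 0.278182; exercise = 0.000000; V(2,0) = max -> 0.278182
  V(2,1) = exp(-r*dt) * [p*0.568059 + (1-p)*2.245171] = 1.383980; exercise = 1.160000; V(2,1) = max -> 1.383980
  V(2,2) = exp(-r*dt) * [p*2.245171 + (1-p)*4.041939] = 3.103831; exercise = 3.200651; V(2,2) = max -> 3.200651
  V(1,0) = exp(-r*dt) * [p*0.278182 + (1-p)*1.383980] = 0.817068; exercise = 0.000000; V(1,0) = max -> 0.817068
  V(1,1) = exp(-r*dt) * [p*1.383980 + (1-p)*3.200651] = 2.260529; exercise = 2.245171; V(1,1) = max -> 2.260529
  V(0,0) = exp(-r*dt) * [p*0.817068 + (1-p)*2.260529] = 1.516215; exercise = 1.160000; V(0,0) = max -> 1.516215


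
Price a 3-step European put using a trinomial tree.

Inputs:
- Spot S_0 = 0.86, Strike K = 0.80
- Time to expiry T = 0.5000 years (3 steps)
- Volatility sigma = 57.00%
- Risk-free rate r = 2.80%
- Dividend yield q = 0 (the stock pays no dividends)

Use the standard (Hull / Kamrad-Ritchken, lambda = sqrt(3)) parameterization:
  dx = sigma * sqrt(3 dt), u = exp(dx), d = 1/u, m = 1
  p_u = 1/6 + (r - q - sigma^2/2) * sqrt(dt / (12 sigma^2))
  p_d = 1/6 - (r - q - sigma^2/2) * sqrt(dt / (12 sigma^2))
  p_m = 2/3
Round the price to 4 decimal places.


Answer: Price = V(0,0) = 0.0961

Derivation:
dt = T/N = 0.166667; dx = sigma*sqrt(3*dt) = 0.403051
u = exp(dx) = 1.496383; d = 1/u = 0.668278
p_u = 0.138868, p_m = 0.666667, p_d = 0.194465
Discount per step: exp(-r*dt) = 0.995344
Stock lattice S(k, j) with j the centered position index:
  k=0: S(0,+0) = 0.8600
  k=1: S(1,-1) = 0.5747; S(1,+0) = 0.8600; S(1,+1) = 1.2869
  k=2: S(2,-2) = 0.3841; S(2,-1) = 0.5747; S(2,+0) = 0.8600; S(2,+1) = 1.2869; S(2,+2) = 1.9257
  k=3: S(3,-3) = 0.2567; S(3,-2) = 0.3841; S(3,-1) = 0.5747; S(3,+0) = 0.8600; S(3,+1) = 1.2869; S(3,+2) = 1.9257; S(3,+3) = 2.8816
Terminal payoffs V(N, j) = max(K - S_T, 0):
  V(3,-3) = 0.543333; V(3,-2) = 0.415928; V(3,-1) = 0.225281; V(3,+0) = 0.000000; V(3,+1) = 0.000000; V(3,+2) = 0.000000; V(3,+3) = 0.000000
Backward induction: V(k, j) = exp(-r*dt) * [p_u * V(k+1, j+1) + p_m * V(k+1, j) + p_d * V(k+1, j-1)]
  V(2,-2) = exp(-r*dt) * [p_u*0.225281 + p_m*0.415928 + p_d*0.543333] = 0.412300
  V(2,-1) = exp(-r*dt) * [p_u*0.000000 + p_m*0.225281 + p_d*0.415928] = 0.229995
  V(2,+0) = exp(-r*dt) * [p_u*0.000000 + p_m*0.000000 + p_d*0.225281] = 0.043605
  V(2,+1) = exp(-r*dt) * [p_u*0.000000 + p_m*0.000000 + p_d*0.000000] = 0.000000
  V(2,+2) = exp(-r*dt) * [p_u*0.000000 + p_m*0.000000 + p_d*0.000000] = 0.000000
  V(1,-1) = exp(-r*dt) * [p_u*0.043605 + p_m*0.229995 + p_d*0.412300] = 0.238448
  V(1,+0) = exp(-r*dt) * [p_u*0.000000 + p_m*0.043605 + p_d*0.229995] = 0.073453
  V(1,+1) = exp(-r*dt) * [p_u*0.000000 + p_m*0.000000 + p_d*0.043605] = 0.008440
  V(0,+0) = exp(-r*dt) * [p_u*0.008440 + p_m*0.073453 + p_d*0.238448] = 0.096061


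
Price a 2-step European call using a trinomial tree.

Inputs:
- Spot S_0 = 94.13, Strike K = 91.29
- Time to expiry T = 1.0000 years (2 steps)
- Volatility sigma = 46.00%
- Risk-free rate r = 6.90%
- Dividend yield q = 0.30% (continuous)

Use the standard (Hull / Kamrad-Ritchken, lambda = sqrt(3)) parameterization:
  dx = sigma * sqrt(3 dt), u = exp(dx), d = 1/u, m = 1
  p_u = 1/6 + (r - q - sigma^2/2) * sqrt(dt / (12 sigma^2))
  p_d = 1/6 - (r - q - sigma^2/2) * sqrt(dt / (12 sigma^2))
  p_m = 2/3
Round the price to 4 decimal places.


dt = T/N = 0.500000; dx = sigma*sqrt(3*dt) = 0.563383
u = exp(dx) = 1.756604; d = 1/u = 0.569280
p_u = 0.149005, p_m = 0.666667, p_d = 0.184328
Discount per step: exp(-r*dt) = 0.966088
Stock lattice S(k, j) with j the centered position index:
  k=0: S(0,+0) = 94.1300
  k=1: S(1,-1) = 53.5863; S(1,+0) = 94.1300; S(1,+1) = 165.3492
  k=2: S(2,-2) = 30.5056; S(2,-1) = 53.5863; S(2,+0) = 94.1300; S(2,+1) = 165.3492; S(2,+2) = 290.4531
Terminal payoffs V(N, j) = max(S_T - K, 0):
  V(2,-2) = 0.000000; V(2,-1) = 0.000000; V(2,+0) = 2.840000; V(2,+1) = 74.059174; V(2,+2) = 199.163091
Backward induction: V(k, j) = exp(-r*dt) * [p_u * V(k+1, j+1) + p_m * V(k+1, j) + p_d * V(k+1, j-1)]
  V(1,-1) = exp(-r*dt) * [p_u*2.840000 + p_m*0.000000 + p_d*0.000000] = 0.408825
  V(1,+0) = exp(-r*dt) * [p_u*74.059174 + p_m*2.840000 + p_d*0.000000] = 12.490128
  V(1,+1) = exp(-r*dt) * [p_u*199.163091 + p_m*74.059174 + p_d*2.840000] = 76.874227
  V(0,+0) = exp(-r*dt) * [p_u*76.874227 + p_m*12.490128 + p_d*0.408825] = 19.183415

Answer: Price = V(0,0) = 19.1834


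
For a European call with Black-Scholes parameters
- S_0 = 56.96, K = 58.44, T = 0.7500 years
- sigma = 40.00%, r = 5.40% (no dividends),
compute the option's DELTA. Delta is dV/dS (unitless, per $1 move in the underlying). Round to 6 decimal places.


Answer: Delta = 0.585533

Derivation:
d1 = 0.2160695284; d2 = -0.1303406331
phi(d1) = 0.3897376129; exp(-qT) = 1.0000000000; exp(-rT) = 0.9603091645
N(d1) = 0.5855332242
Delta = exp(-qT) * N(d1) = 1.0000000000 * 0.5855332242 = 0.585533


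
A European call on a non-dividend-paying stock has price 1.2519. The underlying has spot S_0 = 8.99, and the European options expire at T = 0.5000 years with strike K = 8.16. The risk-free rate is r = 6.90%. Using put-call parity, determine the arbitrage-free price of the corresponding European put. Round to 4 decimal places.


Put-call parity: C - P = S_0 * exp(-qT) - K * exp(-rT).
S_0 * exp(-qT) = 8.9900 * 1.00000000 = 8.99000000
K * exp(-rT) = 8.1600 * 0.96608834 = 7.88328085
P = C - S*exp(-qT) + K*exp(-rT)
P = 1.2519 - 8.99000000 + 7.88328085 = 0.1452

Answer: Put price = 0.1452


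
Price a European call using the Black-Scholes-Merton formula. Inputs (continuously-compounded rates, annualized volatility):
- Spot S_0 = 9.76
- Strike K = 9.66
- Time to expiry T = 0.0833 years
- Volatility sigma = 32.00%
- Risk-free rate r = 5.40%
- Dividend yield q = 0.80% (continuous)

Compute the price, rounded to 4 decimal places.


Answer: Price = 0.4293

Derivation:
d1 = (ln(S/K) + (r - q + 0.5*sigma^2) * T) / (sigma * sqrt(T)) = 0.19917710
d2 = d1 - sigma * sqrt(T) = 0.10681953
exp(-rT) = 0.99551190; exp(-qT) = 0.99933382
C = S_0 * exp(-qT) * N(d1) - K * exp(-rT) * N(d2)
N(d1) = 0.57893789; N(d2) = 0.54253393
C = 9.7600 * 0.99933382 * 0.57893789 - 9.6600 * 0.99551190 * 0.54253393 = 0.4293


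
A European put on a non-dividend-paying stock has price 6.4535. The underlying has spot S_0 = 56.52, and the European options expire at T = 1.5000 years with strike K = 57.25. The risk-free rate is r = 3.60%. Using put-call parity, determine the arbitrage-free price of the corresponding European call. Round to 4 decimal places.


Answer: Call price = 8.7330

Derivation:
Put-call parity: C - P = S_0 * exp(-qT) - K * exp(-rT).
S_0 * exp(-qT) = 56.5200 * 1.00000000 = 56.52000000
K * exp(-rT) = 57.2500 * 0.94743211 = 54.24048810
C = P + S*exp(-qT) - K*exp(-rT)
C = 6.4535 + 56.52000000 - 54.24048810 = 8.7330


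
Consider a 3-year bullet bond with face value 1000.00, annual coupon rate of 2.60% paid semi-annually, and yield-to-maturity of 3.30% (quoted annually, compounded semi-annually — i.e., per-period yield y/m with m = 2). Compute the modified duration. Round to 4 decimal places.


Coupon per period c = face * coupon_rate / m = 13.000000
Periods per year m = 2; per-period yield y/m = 0.016500
Number of cashflows N = 6
Cashflows (t years, CF_t, discount factor 1/(1+y/m)^(m*t), PV):
  t = 0.5000: CF_t = 13.000000, DF = 0.983768, PV = 12.788982
  t = 1.0000: CF_t = 13.000000, DF = 0.967799, PV = 12.581389
  t = 1.5000: CF_t = 13.000000, DF = 0.952090, PV = 12.377166
  t = 2.0000: CF_t = 13.000000, DF = 0.936635, PV = 12.176257
  t = 2.5000: CF_t = 13.000000, DF = 0.921432, PV = 11.978610
  t = 3.0000: CF_t = 1013.000000, DF = 0.906475, PV = 918.258903
Price P = sum_t PV_t = 980.161307
First compute Macaulay numerator sum_t t * PV_t:
  t * PV_t at t = 0.5000: 6.394491
  t * PV_t at t = 1.0000: 12.581389
  t * PV_t at t = 1.5000: 18.565748
  t * PV_t at t = 2.0000: 24.352515
  t * PV_t at t = 2.5000: 29.946526
  t * PV_t at t = 3.0000: 2754.776708
Macaulay duration D = 2846.617376 / 980.161307 = 2.904234
Modified duration = D / (1 + y/m) = 2.904234 / (1 + 0.016500) = 2.857092

Answer: Modified duration = 2.8571


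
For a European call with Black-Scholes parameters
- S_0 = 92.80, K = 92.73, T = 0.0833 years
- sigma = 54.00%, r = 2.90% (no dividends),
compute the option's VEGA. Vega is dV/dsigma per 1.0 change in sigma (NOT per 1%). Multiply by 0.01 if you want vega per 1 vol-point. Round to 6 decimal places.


Answer: Vega = 10.633681

Derivation:
d1 = 0.0982682168; d2 = -0.0575851758
phi(d1) = 0.3970207017; exp(-qT) = 1.0000000000; exp(-rT) = 0.9975872155
Vega = S * exp(-qT) * phi(d1) * sqrt(T) = 92.8000 * 1.0000000000 * 0.3970207017 * 0.2886173938 = 10.633681


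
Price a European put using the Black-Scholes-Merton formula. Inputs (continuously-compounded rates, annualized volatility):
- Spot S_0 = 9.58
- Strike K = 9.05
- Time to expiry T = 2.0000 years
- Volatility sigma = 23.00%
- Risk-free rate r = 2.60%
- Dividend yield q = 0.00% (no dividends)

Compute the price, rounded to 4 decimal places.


Answer: Price = 0.7441

Derivation:
d1 = (ln(S/K) + (r - q + 0.5*sigma^2) * T) / (sigma * sqrt(T)) = 0.49747371
d2 = d1 - sigma * sqrt(T) = 0.17220459
exp(-rT) = 0.94932887; exp(-qT) = 1.00000000
P = K * exp(-rT) * N(-d2) - S_0 * exp(-qT) * N(-d1)
N(-d1) = 0.30942752; N(-d2) = 0.43163835
P = 9.0500 * 0.94932887 * 0.43163835 - 9.5800 * 1.00000000 * 0.30942752 = 0.7441


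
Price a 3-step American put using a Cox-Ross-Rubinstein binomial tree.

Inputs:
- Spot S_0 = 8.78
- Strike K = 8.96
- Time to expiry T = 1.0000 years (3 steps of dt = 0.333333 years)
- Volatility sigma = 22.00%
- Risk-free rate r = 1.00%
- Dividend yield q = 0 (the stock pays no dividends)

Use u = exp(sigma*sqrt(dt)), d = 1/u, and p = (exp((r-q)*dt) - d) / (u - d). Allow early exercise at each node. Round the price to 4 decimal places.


dt = T/N = 0.333333
u = exp(sigma*sqrt(dt)) = 1.135436; d = 1/u = 0.880719
p = (exp((r-q)*dt) - d) / (u - d) = 0.481397
Discount per step: exp(-r*dt) = 0.996672
Stock lattice S(k, i) with i counting down-moves:
  k=0: S(0,0) = 8.7800
  k=1: S(1,0) = 9.9691; S(1,1) = 7.7327
  k=2: S(2,0) = 11.3193; S(2,1) = 8.7800; S(2,2) = 6.8103
  k=3: S(3,0) = 12.8524; S(3,1) = 9.9691; S(3,2) = 7.7327; S(3,3) = 5.9980
Terminal payoffs V(N, i) = max(K - S_T, 0):
  V(3,0) = 0.000000; V(3,1) = 0.000000; V(3,2) = 1.227290; V(3,3) = 2.962005
Backward induction: V(k, i) = exp(-r*dt) * [p * V(k+1, i) + (1-p) * V(k+1, i+1)]; then take max(V_cont, immediate exercise) for American.
  V(2,0) = exp(-r*dt) * [p*0.000000 + (1-p)*0.000000] = 0.000000; exercise = 0.000000; V(2,0) = max -> 0.000000
  V(2,1) = exp(-r*dt) * [p*0.000000 + (1-p)*1.227290] = 0.634359; exercise = 0.180000; V(2,1) = max -> 0.634359
  V(2,2) = exp(-r*dt) * [p*1.227290 + (1-p)*2.962005] = 2.119841; exercise = 2.149658; V(2,2) = max -> 2.149658
  V(1,0) = exp(-r*dt) * [p*0.000000 + (1-p)*0.634359] = 0.327886; exercise = 0.000000; V(1,0) = max -> 0.327886
  V(1,1) = exp(-r*dt) * [p*0.634359 + (1-p)*2.149658] = 1.415472; exercise = 1.227290; V(1,1) = max -> 1.415472
  V(0,0) = exp(-r*dt) * [p*0.327886 + (1-p)*1.415472] = 0.888944; exercise = 0.180000; V(0,0) = max -> 0.888944

Answer: Price = V(0,0) = 0.8889


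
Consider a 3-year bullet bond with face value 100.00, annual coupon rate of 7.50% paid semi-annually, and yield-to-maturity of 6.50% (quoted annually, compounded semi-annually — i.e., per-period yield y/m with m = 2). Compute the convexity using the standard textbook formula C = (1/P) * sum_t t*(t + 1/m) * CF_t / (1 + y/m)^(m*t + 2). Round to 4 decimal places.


Coupon per period c = face * coupon_rate / m = 3.750000
Periods per year m = 2; per-period yield y/m = 0.032500
Number of cashflows N = 6
Cashflows (t years, CF_t, discount factor 1/(1+y/m)^(m*t), PV):
  t = 0.5000: CF_t = 3.750000, DF = 0.968523, PV = 3.631961
  t = 1.0000: CF_t = 3.750000, DF = 0.938037, PV = 3.517638
  t = 1.5000: CF_t = 3.750000, DF = 0.908510, PV = 3.406913
  t = 2.0000: CF_t = 3.750000, DF = 0.879913, PV = 3.299674
  t = 2.5000: CF_t = 3.750000, DF = 0.852216, PV = 3.195810
  t = 3.0000: CF_t = 103.750000, DF = 0.825391, PV = 85.634298
Price P = sum_t PV_t = 102.686295
Convexity numerator sum_t t*(t + 1/m) * CF_t / (1+y/m)^(m*t + 2):
  t = 0.5000: term = 1.703457
  t = 1.0000: term = 4.949511
  t = 1.5000: term = 9.587430
  t = 2.0000: term = 15.476078
  t = 2.5000: term = 22.483406
  t = 3.0000: term = 843.445299
Convexity = (1/P) * sum = 897.645181 / 102.686295 = 8.741626

Answer: Convexity = 8.7416


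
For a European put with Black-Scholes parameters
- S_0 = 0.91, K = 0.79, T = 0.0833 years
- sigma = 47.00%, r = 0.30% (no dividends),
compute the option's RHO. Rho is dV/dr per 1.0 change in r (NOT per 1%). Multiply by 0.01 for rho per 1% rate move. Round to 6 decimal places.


Answer: Rho = -0.010817

Derivation:
d1 = 1.1121403932; d2 = 0.9764902181
phi(d1) = 0.2149463837; exp(-qT) = 1.0000000000; exp(-rT) = 0.9997501312
N(-d2) = 0.1644107965
Rho = -K*T*exp(-rT)*N(-d2) = -0.7900 * 0.0833 * 0.9997501312 * 0.1644107965 = -0.010817


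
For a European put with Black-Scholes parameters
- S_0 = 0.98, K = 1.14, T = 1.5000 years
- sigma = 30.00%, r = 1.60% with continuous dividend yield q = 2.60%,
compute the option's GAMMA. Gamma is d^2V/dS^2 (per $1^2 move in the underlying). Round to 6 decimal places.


d1 = -0.2687116640; d2 = -0.6361351255
phi(d1) = 0.3847961704; exp(-qT) = 0.9617507091; exp(-rT) = 0.9762857098
Gamma = exp(-qT) * phi(d1) / (S * sigma * sqrt(T)) = 0.9617507091 * 0.3847961704 / (0.9800 * 0.3000 * 1.2247448714) = 1.027780

Answer: Gamma = 1.027780


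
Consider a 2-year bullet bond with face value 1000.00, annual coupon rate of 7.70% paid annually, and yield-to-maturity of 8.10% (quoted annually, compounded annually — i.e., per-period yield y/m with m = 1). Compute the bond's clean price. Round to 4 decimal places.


Coupon per period c = face * coupon_rate / m = 77.000000
Periods per year m = 1; per-period yield y/m = 0.081000
Number of cashflows N = 2
Cashflows (t years, CF_t, discount factor 1/(1+y/m)^(m*t), PV):
  t = 1.0000: CF_t = 77.000000, DF = 0.925069, PV = 71.230342
  t = 2.0000: CF_t = 1077.000000, DF = 0.855753, PV = 921.646367
Price P = sum_t PV_t = 992.876709

Answer: Price = 992.8767


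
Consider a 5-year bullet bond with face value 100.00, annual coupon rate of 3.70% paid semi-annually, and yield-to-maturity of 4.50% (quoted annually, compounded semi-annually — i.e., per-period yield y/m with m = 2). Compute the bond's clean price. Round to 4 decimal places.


Coupon per period c = face * coupon_rate / m = 1.850000
Periods per year m = 2; per-period yield y/m = 0.022500
Number of cashflows N = 10
Cashflows (t years, CF_t, discount factor 1/(1+y/m)^(m*t), PV):
  t = 0.5000: CF_t = 1.850000, DF = 0.977995, PV = 1.809291
  t = 1.0000: CF_t = 1.850000, DF = 0.956474, PV = 1.769478
  t = 1.5000: CF_t = 1.850000, DF = 0.935427, PV = 1.730541
  t = 2.0000: CF_t = 1.850000, DF = 0.914843, PV = 1.692460
  t = 2.5000: CF_t = 1.850000, DF = 0.894712, PV = 1.655218
  t = 3.0000: CF_t = 1.850000, DF = 0.875024, PV = 1.618795
  t = 3.5000: CF_t = 1.850000, DF = 0.855769, PV = 1.583173
  t = 4.0000: CF_t = 1.850000, DF = 0.836938, PV = 1.548336
  t = 4.5000: CF_t = 1.850000, DF = 0.818522, PV = 1.514265
  t = 5.0000: CF_t = 101.850000, DF = 0.800510, PV = 81.531957
Price P = sum_t PV_t = 96.453513

Answer: Price = 96.4535


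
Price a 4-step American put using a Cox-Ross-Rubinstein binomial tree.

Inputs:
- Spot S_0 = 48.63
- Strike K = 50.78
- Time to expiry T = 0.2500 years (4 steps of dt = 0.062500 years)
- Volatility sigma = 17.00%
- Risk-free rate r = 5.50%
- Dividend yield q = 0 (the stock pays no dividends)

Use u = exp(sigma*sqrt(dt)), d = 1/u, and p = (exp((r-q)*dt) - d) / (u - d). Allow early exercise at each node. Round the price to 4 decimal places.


Answer: Price = V(0,0) = 2.7040

Derivation:
dt = T/N = 0.062500
u = exp(sigma*sqrt(dt)) = 1.043416; d = 1/u = 0.958390
p = (exp((r-q)*dt) - d) / (u - d) = 0.529875
Discount per step: exp(-r*dt) = 0.996568
Stock lattice S(k, i) with i counting down-moves:
  k=0: S(0,0) = 48.6300
  k=1: S(1,0) = 50.7413; S(1,1) = 46.6065
  k=2: S(2,0) = 52.9443; S(2,1) = 48.6300; S(2,2) = 44.6673
  k=3: S(3,0) = 55.2429; S(3,1) = 50.7413; S(3,2) = 46.6065; S(3,3) = 42.8087
  k=4: S(4,0) = 57.6414; S(4,1) = 52.9443; S(4,2) = 48.6300; S(4,3) = 44.6673; S(4,4) = 41.0274
Terminal payoffs V(N, i) = max(K - S_T, 0):
  V(4,0) = 0.000000; V(4,1) = 0.000000; V(4,2) = 2.150000; V(4,3) = 6.112748; V(4,4) = 9.752580
Backward induction: V(k, i) = exp(-r*dt) * [p * V(k+1, i) + (1-p) * V(k+1, i+1)]; then take max(V_cont, immediate exercise) for American.
  V(3,0) = exp(-r*dt) * [p*0.000000 + (1-p)*0.000000] = 0.000000; exercise = 0.000000; V(3,0) = max -> 0.000000
  V(3,1) = exp(-r*dt) * [p*0.000000 + (1-p)*2.150000] = 1.007300; exercise = 0.038677; V(3,1) = max -> 1.007300
  V(3,2) = exp(-r*dt) * [p*2.150000 + (1-p)*6.112748] = 3.999215; exercise = 4.173472; V(3,2) = max -> 4.173472
  V(3,3) = exp(-r*dt) * [p*6.112748 + (1-p)*9.752580] = 7.797075; exercise = 7.971331; V(3,3) = max -> 7.971331
  V(2,0) = exp(-r*dt) * [p*0.000000 + (1-p)*1.007300] = 0.471932; exercise = 0.000000; V(2,0) = max -> 0.471932
  V(2,1) = exp(-r*dt) * [p*1.007300 + (1-p)*4.173472] = 2.487231; exercise = 2.150000; V(2,1) = max -> 2.487231
  V(2,2) = exp(-r*dt) * [p*4.173472 + (1-p)*7.971331] = 5.938491; exercise = 6.112748; V(2,2) = max -> 6.112748
  V(1,0) = exp(-r*dt) * [p*0.471932 + (1-p)*2.487231] = 1.414503; exercise = 0.038677; V(1,0) = max -> 1.414503
  V(1,1) = exp(-r*dt) * [p*2.487231 + (1-p)*6.112748] = 4.177292; exercise = 4.173472; V(1,1) = max -> 4.177292
  V(0,0) = exp(-r*dt) * [p*1.414503 + (1-p)*4.177292] = 2.704048; exercise = 2.150000; V(0,0) = max -> 2.704048


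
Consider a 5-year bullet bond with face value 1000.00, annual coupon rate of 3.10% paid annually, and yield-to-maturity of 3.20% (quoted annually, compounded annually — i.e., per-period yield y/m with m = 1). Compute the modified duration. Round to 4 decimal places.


Coupon per period c = face * coupon_rate / m = 31.000000
Periods per year m = 1; per-period yield y/m = 0.032000
Number of cashflows N = 5
Cashflows (t years, CF_t, discount factor 1/(1+y/m)^(m*t), PV):
  t = 1.0000: CF_t = 31.000000, DF = 0.968992, PV = 30.038760
  t = 2.0000: CF_t = 31.000000, DF = 0.938946, PV = 29.107325
  t = 3.0000: CF_t = 31.000000, DF = 0.909831, PV = 28.204773
  t = 4.0000: CF_t = 31.000000, DF = 0.881620, PV = 27.330206
  t = 5.0000: CF_t = 1031.000000, DF = 0.854283, PV = 880.765265
Price P = sum_t PV_t = 995.446328
First compute Macaulay numerator sum_t t * PV_t:
  t * PV_t at t = 1.0000: 30.038760
  t * PV_t at t = 2.0000: 58.214651
  t * PV_t at t = 3.0000: 84.614318
  t * PV_t at t = 4.0000: 109.320824
  t * PV_t at t = 5.0000: 4403.826324
Macaulay duration D = 4686.014876 / 995.446328 = 4.707451
Modified duration = D / (1 + y/m) = 4.707451 / (1 + 0.032000) = 4.561484

Answer: Modified duration = 4.5615


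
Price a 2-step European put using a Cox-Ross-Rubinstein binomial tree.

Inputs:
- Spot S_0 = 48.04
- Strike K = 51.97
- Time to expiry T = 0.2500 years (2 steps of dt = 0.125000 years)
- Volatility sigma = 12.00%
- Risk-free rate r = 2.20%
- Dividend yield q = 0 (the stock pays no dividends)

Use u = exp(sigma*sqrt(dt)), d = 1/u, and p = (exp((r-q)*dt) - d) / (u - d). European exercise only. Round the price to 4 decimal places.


dt = T/N = 0.125000
u = exp(sigma*sqrt(dt)) = 1.043339; d = 1/u = 0.958461
p = (exp((r-q)*dt) - d) / (u - d) = 0.521839
Discount per step: exp(-r*dt) = 0.997254
Stock lattice S(k, i) with i counting down-moves:
  k=0: S(0,0) = 48.0400
  k=1: S(1,0) = 50.1220; S(1,1) = 46.0445
  k=2: S(2,0) = 52.2943; S(2,1) = 48.0400; S(2,2) = 44.1318
Terminal payoffs V(N, i) = max(K - S_T, 0):
  V(2,0) = 0.000000; V(2,1) = 3.930000; V(2,2) = 7.838175
Backward induction: V(k, i) = exp(-r*dt) * [p * V(k+1, i) + (1-p) * V(k+1, i+1)].
  V(1,0) = exp(-r*dt) * [p*0.000000 + (1-p)*3.930000] = 1.874012
  V(1,1) = exp(-r*dt) * [p*3.930000 + (1-p)*7.838175] = 5.782812
  V(0,0) = exp(-r*dt) * [p*1.874012 + (1-p)*5.782812] = 3.732769

Answer: Price = V(0,0) = 3.7328


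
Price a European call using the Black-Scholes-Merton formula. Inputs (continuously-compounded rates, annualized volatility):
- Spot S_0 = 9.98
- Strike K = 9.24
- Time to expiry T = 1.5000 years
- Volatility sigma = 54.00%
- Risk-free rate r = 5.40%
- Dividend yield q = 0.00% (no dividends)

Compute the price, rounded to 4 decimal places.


Answer: Price = 3.1919

Derivation:
d1 = (ln(S/K) + (r - q + 0.5*sigma^2) * T) / (sigma * sqrt(T)) = 0.56964427
d2 = d1 - sigma * sqrt(T) = -0.09171796
exp(-rT) = 0.92219369; exp(-qT) = 1.00000000
C = S_0 * exp(-qT) * N(d1) - K * exp(-rT) * N(d2)
N(d1) = 0.71554050; N(d2) = 0.46346106
C = 9.9800 * 1.00000000 * 0.71554050 - 9.2400 * 0.92219369 * 0.46346106 = 3.1919


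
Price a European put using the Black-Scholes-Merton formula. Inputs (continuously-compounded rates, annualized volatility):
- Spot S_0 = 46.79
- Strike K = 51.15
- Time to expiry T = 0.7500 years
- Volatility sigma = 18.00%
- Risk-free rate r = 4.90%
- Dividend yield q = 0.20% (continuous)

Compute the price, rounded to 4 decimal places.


Answer: Price = 4.4508

Derivation:
d1 = (ln(S/K) + (r - q + 0.5*sigma^2) * T) / (sigma * sqrt(T)) = -0.26746064
d2 = d1 - sigma * sqrt(T) = -0.42334521
exp(-rT) = 0.96391708; exp(-qT) = 0.99850112
P = K * exp(-rT) * N(-d2) - S_0 * exp(-qT) * N(-d1)
N(-d1) = 0.60544274; N(-d2) = 0.66397829
P = 51.1500 * 0.96391708 * 0.66397829 - 46.7900 * 0.99850112 * 0.60544274 = 4.4508


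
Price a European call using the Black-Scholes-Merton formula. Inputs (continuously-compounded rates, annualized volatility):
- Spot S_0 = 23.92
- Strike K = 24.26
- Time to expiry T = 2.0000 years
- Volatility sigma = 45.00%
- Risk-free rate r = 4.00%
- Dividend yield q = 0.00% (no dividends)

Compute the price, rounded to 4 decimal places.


Answer: Price = 6.5741

Derivation:
d1 = (ln(S/K) + (r - q + 0.5*sigma^2) * T) / (sigma * sqrt(T)) = 0.42172795
d2 = d1 - sigma * sqrt(T) = -0.21466815
exp(-rT) = 0.92311635; exp(-qT) = 1.00000000
C = S_0 * exp(-qT) * N(d1) - K * exp(-rT) * N(d2)
N(d1) = 0.66338820; N(d2) = 0.41501303
C = 23.9200 * 1.00000000 * 0.66338820 - 24.2600 * 0.92311635 * 0.41501303 = 6.5741


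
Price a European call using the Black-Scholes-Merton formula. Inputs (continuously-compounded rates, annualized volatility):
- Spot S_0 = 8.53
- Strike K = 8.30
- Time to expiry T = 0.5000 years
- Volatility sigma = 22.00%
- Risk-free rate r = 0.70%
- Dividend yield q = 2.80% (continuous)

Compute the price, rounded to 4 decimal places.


d1 = (ln(S/K) + (r - q + 0.5*sigma^2) * T) / (sigma * sqrt(T)) = 0.18599381
d2 = d1 - sigma * sqrt(T) = 0.03043032
exp(-rT) = 0.99650612; exp(-qT) = 0.98609754
C = S_0 * exp(-qT) * N(d1) - K * exp(-rT) * N(d2)
N(d1) = 0.57377519; N(d2) = 0.51213807
C = 8.5300 * 0.98609754 * 0.57377519 - 8.3000 * 0.99650612 * 0.51213807 = 0.5904

Answer: Price = 0.5904


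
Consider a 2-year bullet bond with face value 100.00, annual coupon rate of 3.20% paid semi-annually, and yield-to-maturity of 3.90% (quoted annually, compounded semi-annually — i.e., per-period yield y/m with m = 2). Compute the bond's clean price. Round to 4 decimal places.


Answer: Price = 98.6657

Derivation:
Coupon per period c = face * coupon_rate / m = 1.600000
Periods per year m = 2; per-period yield y/m = 0.019500
Number of cashflows N = 4
Cashflows (t years, CF_t, discount factor 1/(1+y/m)^(m*t), PV):
  t = 0.5000: CF_t = 1.600000, DF = 0.980873, PV = 1.569397
  t = 1.0000: CF_t = 1.600000, DF = 0.962112, PV = 1.539379
  t = 1.5000: CF_t = 1.600000, DF = 0.943709, PV = 1.509935
  t = 2.0000: CF_t = 101.600000, DF = 0.925659, PV = 94.046966
Price P = sum_t PV_t = 98.665676


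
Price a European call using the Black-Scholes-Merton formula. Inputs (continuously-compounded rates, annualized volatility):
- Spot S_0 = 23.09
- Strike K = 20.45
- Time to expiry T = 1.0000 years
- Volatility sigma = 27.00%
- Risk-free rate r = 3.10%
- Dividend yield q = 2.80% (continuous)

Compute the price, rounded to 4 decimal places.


Answer: Price = 3.8185

Derivation:
d1 = (ln(S/K) + (r - q + 0.5*sigma^2) * T) / (sigma * sqrt(T)) = 0.59580274
d2 = d1 - sigma * sqrt(T) = 0.32580274
exp(-rT) = 0.96947557; exp(-qT) = 0.97238837
C = S_0 * exp(-qT) * N(d1) - K * exp(-rT) * N(d2)
N(d1) = 0.72434649; N(d2) = 0.62771320
C = 23.0900 * 0.97238837 * 0.72434649 - 20.4500 * 0.96947557 * 0.62771320 = 3.8185


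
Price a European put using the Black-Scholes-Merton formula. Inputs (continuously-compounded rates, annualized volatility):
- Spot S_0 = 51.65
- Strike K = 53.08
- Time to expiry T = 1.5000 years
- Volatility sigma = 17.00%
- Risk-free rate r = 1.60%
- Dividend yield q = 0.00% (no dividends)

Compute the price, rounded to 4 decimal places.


d1 = (ln(S/K) + (r - q + 0.5*sigma^2) * T) / (sigma * sqrt(T)) = 0.08820558
d2 = d1 - sigma * sqrt(T) = -0.12000105
exp(-rT) = 0.97628571; exp(-qT) = 1.00000000
P = K * exp(-rT) * N(-d2) - S_0 * exp(-qT) * N(-d1)
N(-d1) = 0.46485664; N(-d2) = 0.54775884
P = 53.0800 * 0.97628571 * 0.54775884 - 51.6500 * 1.00000000 * 0.46485664 = 4.3757

Answer: Price = 4.3757


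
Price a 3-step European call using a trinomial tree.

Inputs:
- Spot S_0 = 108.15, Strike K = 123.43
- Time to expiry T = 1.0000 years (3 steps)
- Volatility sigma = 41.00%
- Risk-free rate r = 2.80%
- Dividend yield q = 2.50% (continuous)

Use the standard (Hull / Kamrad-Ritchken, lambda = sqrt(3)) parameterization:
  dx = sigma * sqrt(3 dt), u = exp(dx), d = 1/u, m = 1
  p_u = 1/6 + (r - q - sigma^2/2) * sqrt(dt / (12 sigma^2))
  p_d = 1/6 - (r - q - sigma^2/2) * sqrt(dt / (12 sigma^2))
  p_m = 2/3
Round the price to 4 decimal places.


Answer: Price = V(0,0) = 12.0854

Derivation:
dt = T/N = 0.333333; dx = sigma*sqrt(3*dt) = 0.410000
u = exp(dx) = 1.506818; d = 1/u = 0.663650
p_u = 0.133720, p_m = 0.666667, p_d = 0.199614
Discount per step: exp(-r*dt) = 0.990710
Stock lattice S(k, j) with j the centered position index:
  k=0: S(0,+0) = 108.1500
  k=1: S(1,-1) = 71.7738; S(1,+0) = 108.1500; S(1,+1) = 162.9623
  k=2: S(2,-2) = 47.6327; S(2,-1) = 71.7738; S(2,+0) = 108.1500; S(2,+1) = 162.9623; S(2,+2) = 245.5546
  k=3: S(3,-3) = 31.6114; S(3,-2) = 47.6327; S(3,-1) = 71.7738; S(3,+0) = 108.1500; S(3,+1) = 162.9623; S(3,+2) = 245.5546; S(3,+3) = 370.0060
Terminal payoffs V(N, j) = max(S_T - K, 0):
  V(3,-3) = 0.000000; V(3,-2) = 0.000000; V(3,-1) = 0.000000; V(3,+0) = 0.000000; V(3,+1) = 39.532343; V(3,+2) = 122.124557; V(3,+3) = 246.575974
Backward induction: V(k, j) = exp(-r*dt) * [p_u * V(k+1, j+1) + p_m * V(k+1, j) + p_d * V(k+1, j-1)]
  V(2,-2) = exp(-r*dt) * [p_u*0.000000 + p_m*0.000000 + p_d*0.000000] = 0.000000
  V(2,-1) = exp(-r*dt) * [p_u*0.000000 + p_m*0.000000 + p_d*0.000000] = 0.000000
  V(2,+0) = exp(-r*dt) * [p_u*39.532343 + p_m*0.000000 + p_d*0.000000] = 5.237137
  V(2,+1) = exp(-r*dt) * [p_u*122.124557 + p_m*39.532343 + p_d*0.000000] = 42.288789
  V(2,+2) = exp(-r*dt) * [p_u*246.575974 + p_m*122.124557 + p_d*39.532343] = 121.143626
  V(1,-1) = exp(-r*dt) * [p_u*5.237137 + p_m*0.000000 + p_d*0.000000] = 0.693802
  V(1,+0) = exp(-r*dt) * [p_u*42.288789 + p_m*5.237137 + p_d*0.000000] = 9.061293
  V(1,+1) = exp(-r*dt) * [p_u*121.143626 + p_m*42.288789 + p_d*5.237137] = 45.015090
  V(0,+0) = exp(-r*dt) * [p_u*45.015090 + p_m*9.061293 + p_d*0.693802] = 12.085425


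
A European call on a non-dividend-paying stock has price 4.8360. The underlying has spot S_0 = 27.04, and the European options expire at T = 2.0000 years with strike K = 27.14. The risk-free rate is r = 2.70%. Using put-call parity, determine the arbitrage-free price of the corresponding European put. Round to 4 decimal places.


Put-call parity: C - P = S_0 * exp(-qT) - K * exp(-rT).
S_0 * exp(-qT) = 27.0400 * 1.00000000 = 27.04000000
K * exp(-rT) = 27.1400 * 0.94743211 = 25.71330737
P = C - S*exp(-qT) + K*exp(-rT)
P = 4.8360 - 27.04000000 + 25.71330737 = 3.5093

Answer: Put price = 3.5093


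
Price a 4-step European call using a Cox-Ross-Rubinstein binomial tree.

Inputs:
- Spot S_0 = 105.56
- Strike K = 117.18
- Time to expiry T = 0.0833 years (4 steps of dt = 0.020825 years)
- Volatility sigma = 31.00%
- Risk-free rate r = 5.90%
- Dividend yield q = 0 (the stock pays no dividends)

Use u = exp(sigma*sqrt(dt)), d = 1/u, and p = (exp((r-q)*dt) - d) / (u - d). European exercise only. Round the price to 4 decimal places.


Answer: Price = V(0,0) = 0.5754

Derivation:
dt = T/N = 0.020825
u = exp(sigma*sqrt(dt)) = 1.045751; d = 1/u = 0.956250
p = (exp((r-q)*dt) - d) / (u - d) = 0.502554
Discount per step: exp(-r*dt) = 0.998772
Stock lattice S(k, i) with i counting down-moves:
  k=0: S(0,0) = 105.5600
  k=1: S(1,0) = 110.3895; S(1,1) = 100.9418
  k=2: S(2,0) = 115.4400; S(2,1) = 105.5600; S(2,2) = 96.5256
  k=3: S(3,0) = 120.7215; S(3,1) = 110.3895; S(3,2) = 100.9418; S(3,3) = 92.3026
  k=4: S(4,0) = 126.2447; S(4,1) = 115.4400; S(4,2) = 105.5600; S(4,3) = 96.5256; S(4,4) = 88.2644
Terminal payoffs V(N, i) = max(S_T - K, 0):
  V(4,0) = 9.064726; V(4,1) = 0.000000; V(4,2) = 0.000000; V(4,3) = 0.000000; V(4,4) = 0.000000
Backward induction: V(k, i) = exp(-r*dt) * [p * V(k+1, i) + (1-p) * V(k+1, i+1)].
  V(3,0) = exp(-r*dt) * [p*9.064726 + (1-p)*0.000000] = 4.549924
  V(3,1) = exp(-r*dt) * [p*0.000000 + (1-p)*0.000000] = 0.000000
  V(3,2) = exp(-r*dt) * [p*0.000000 + (1-p)*0.000000] = 0.000000
  V(3,3) = exp(-r*dt) * [p*0.000000 + (1-p)*0.000000] = 0.000000
  V(2,0) = exp(-r*dt) * [p*4.549924 + (1-p)*0.000000] = 2.283777
  V(2,1) = exp(-r*dt) * [p*0.000000 + (1-p)*0.000000] = 0.000000
  V(2,2) = exp(-r*dt) * [p*0.000000 + (1-p)*0.000000] = 0.000000
  V(1,0) = exp(-r*dt) * [p*2.283777 + (1-p)*0.000000] = 1.146313
  V(1,1) = exp(-r*dt) * [p*0.000000 + (1-p)*0.000000] = 0.000000
  V(0,0) = exp(-r*dt) * [p*1.146313 + (1-p)*0.000000] = 0.575377


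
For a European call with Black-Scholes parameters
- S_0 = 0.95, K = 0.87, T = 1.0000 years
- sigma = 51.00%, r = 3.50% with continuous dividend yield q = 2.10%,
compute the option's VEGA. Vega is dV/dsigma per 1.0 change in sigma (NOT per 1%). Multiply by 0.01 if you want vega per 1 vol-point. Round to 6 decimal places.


Answer: Vega = 0.334634

Derivation:
d1 = 0.4549387705; d2 = -0.0550612295
phi(d1) = 0.3597222131; exp(-qT) = 0.9792189646; exp(-rT) = 0.9656054163
Vega = S * exp(-qT) * phi(d1) * sqrt(T) = 0.9500 * 0.9792189646 * 0.3597222131 * 1.0000000000 = 0.334634


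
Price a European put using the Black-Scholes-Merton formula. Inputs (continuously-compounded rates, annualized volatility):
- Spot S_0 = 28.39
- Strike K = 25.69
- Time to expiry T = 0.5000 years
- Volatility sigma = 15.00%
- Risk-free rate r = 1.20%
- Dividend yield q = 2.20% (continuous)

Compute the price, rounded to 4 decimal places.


d1 = (ln(S/K) + (r - q + 0.5*sigma^2) * T) / (sigma * sqrt(T)) = 0.94809027
d2 = d1 - sigma * sqrt(T) = 0.84202426
exp(-rT) = 0.99401796; exp(-qT) = 0.98906028
P = K * exp(-rT) * N(-d2) - S_0 * exp(-qT) * N(-d1)
N(-d1) = 0.17154175; N(-d2) = 0.19988719
P = 25.6900 * 0.99401796 * 0.19988719 - 28.3900 * 0.98906028 * 0.17154175 = 0.2876

Answer: Price = 0.2876


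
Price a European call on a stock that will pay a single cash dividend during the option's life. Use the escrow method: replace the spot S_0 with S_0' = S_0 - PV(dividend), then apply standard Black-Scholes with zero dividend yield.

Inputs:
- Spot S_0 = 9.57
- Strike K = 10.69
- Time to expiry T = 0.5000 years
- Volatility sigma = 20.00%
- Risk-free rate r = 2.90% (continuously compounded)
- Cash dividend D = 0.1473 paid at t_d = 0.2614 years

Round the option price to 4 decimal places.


PV(D) = D * exp(-r * t_d) = 0.1473 * 0.99244806 = 0.14618760
S_0' = S_0 - PV(D) = 9.5700 - 0.14618760 = 9.42381240
d1 = (ln(S_0'/K) + (r + sigma^2/2)*T) / (sigma*sqrt(T)) = -0.71820132
d2 = d1 - sigma*sqrt(T) = -0.85962268
exp(-rT) = 0.98560462
N(d1) = 0.23631658; N(d2) = 0.19499854
C = S_0' * N(d1) - K * exp(-rT) * N(d2) = 9.42381240 * 0.23631658 - 10.6900 * 0.98560462 * 0.19499854 = 0.1725

Answer: Price = 0.1725


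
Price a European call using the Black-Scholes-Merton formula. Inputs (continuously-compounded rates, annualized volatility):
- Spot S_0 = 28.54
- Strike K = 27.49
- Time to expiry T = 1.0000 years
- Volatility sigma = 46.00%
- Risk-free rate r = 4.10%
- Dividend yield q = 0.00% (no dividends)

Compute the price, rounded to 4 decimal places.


d1 = (ln(S/K) + (r - q + 0.5*sigma^2) * T) / (sigma * sqrt(T)) = 0.40061806
d2 = d1 - sigma * sqrt(T) = -0.05938194
exp(-rT) = 0.95982913; exp(-qT) = 1.00000000
C = S_0 * exp(-qT) * N(d1) - K * exp(-rT) * N(d2)
N(d1) = 0.65564933; N(d2) = 0.47632395
C = 28.5400 * 1.00000000 * 0.65564933 - 27.4900 * 0.95982913 * 0.47632395 = 6.1441

Answer: Price = 6.1441


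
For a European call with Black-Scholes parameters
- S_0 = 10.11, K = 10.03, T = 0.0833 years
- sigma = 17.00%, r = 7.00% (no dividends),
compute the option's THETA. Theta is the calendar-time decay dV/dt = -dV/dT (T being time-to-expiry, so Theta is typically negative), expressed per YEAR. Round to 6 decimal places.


d1 = 0.3052915358; d2 = 0.2562265788
phi(d1) = 0.3807775266; exp(-qT) = 1.0000000000; exp(-rT) = 0.9941859673
Theta = -S*exp(-qT)*phi(d1)*sigma/(2*sqrt(T)) - r*K*exp(-rT)*N(d2) + q*S*exp(-qT)*N(d1)
N(d1) = 0.6199279391; N(d2) = 0.6011120567; sqrt(T) = 0.2886173938
Term 1 = -10.1100 * 1.0000000000 * 0.3807775266 * 0.1700 / (2 * 0.2886173938) = -1.1337541483
Term 2 = -0.0700 * 10.0300 * 0.9941859673 * 0.6011120567 = -0.4195870161
Term 3 = 0 (no dividend yield, q = 0)
Theta = -1.1337541483 + (-0.4195870161) + (0.0000000000) = -1.553341

Answer: Theta = -1.553341


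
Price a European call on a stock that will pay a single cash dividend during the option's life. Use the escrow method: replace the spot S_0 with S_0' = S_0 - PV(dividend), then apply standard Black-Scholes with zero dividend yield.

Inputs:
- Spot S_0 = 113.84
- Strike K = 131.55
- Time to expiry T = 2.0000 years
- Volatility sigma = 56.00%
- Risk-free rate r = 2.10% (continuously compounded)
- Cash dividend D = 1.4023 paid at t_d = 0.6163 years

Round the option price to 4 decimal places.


PV(D) = D * exp(-r * t_d) = 1.4023 * 0.98714109 = 1.38426795
S_0' = S_0 - PV(D) = 113.8400 - 1.38426795 = 112.45573205
d1 = (ln(S_0'/K) + (r + sigma^2/2)*T) / (sigma*sqrt(T)) = 0.25098836
d2 = d1 - sigma*sqrt(T) = -0.54097123
exp(-rT) = 0.95886978
N(d1) = 0.59908845; N(d2) = 0.29426371
C = S_0' * N(d1) - K * exp(-rT) * N(d2) = 112.45573205 * 0.59908845 - 131.5500 * 0.95886978 * 0.29426371 = 30.2527

Answer: Price = 30.2527


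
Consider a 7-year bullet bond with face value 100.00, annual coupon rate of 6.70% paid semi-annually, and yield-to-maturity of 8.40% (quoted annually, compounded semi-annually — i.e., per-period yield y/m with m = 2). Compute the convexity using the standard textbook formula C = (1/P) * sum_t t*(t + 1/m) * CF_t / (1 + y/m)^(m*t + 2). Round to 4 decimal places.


Coupon per period c = face * coupon_rate / m = 3.350000
Periods per year m = 2; per-period yield y/m = 0.042000
Number of cashflows N = 14
Cashflows (t years, CF_t, discount factor 1/(1+y/m)^(m*t), PV):
  t = 0.5000: CF_t = 3.350000, DF = 0.959693, PV = 3.214971
  t = 1.0000: CF_t = 3.350000, DF = 0.921010, PV = 3.085385
  t = 1.5000: CF_t = 3.350000, DF = 0.883887, PV = 2.961022
  t = 2.0000: CF_t = 3.350000, DF = 0.848260, PV = 2.841672
  t = 2.5000: CF_t = 3.350000, DF = 0.814069, PV = 2.727132
  t = 3.0000: CF_t = 3.350000, DF = 0.781257, PV = 2.617210
  t = 3.5000: CF_t = 3.350000, DF = 0.749766, PV = 2.511717
  t = 4.0000: CF_t = 3.350000, DF = 0.719545, PV = 2.410477
  t = 4.5000: CF_t = 3.350000, DF = 0.690543, PV = 2.313318
  t = 5.0000: CF_t = 3.350000, DF = 0.662709, PV = 2.220075
  t = 5.5000: CF_t = 3.350000, DF = 0.635997, PV = 2.130590
  t = 6.0000: CF_t = 3.350000, DF = 0.610362, PV = 2.044712
  t = 6.5000: CF_t = 3.350000, DF = 0.585760, PV = 1.962296
  t = 7.0000: CF_t = 103.350000, DF = 0.562150, PV = 58.098165
Price P = sum_t PV_t = 91.138743
Convexity numerator sum_t t*(t + 1/m) * CF_t / (1+y/m)^(m*t + 2):
  t = 0.5000: term = 1.480511
  t = 1.0000: term = 4.262508
  t = 1.5000: term = 8.181397
  t = 2.0000: term = 13.086048
  t = 2.5000: term = 18.837881
  t = 3.0000: term = 25.310012
  t = 3.5000: term = 32.386452
  t = 4.0000: term = 39.961347
  t = 4.5000: term = 47.938277
  t = 5.0000: term = 56.229584
  t = 5.5000: term = 64.755759
  t = 6.0000: term = 73.444850
  t = 6.5000: term = 82.231918
  t = 7.0000: term = 2809.223424
Convexity = (1/P) * sum = 3277.329967 / 91.138743 = 35.959789

Answer: Convexity = 35.9598


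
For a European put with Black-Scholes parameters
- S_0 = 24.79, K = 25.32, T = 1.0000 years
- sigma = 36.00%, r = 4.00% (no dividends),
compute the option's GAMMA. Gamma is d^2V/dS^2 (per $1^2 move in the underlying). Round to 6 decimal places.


d1 = 0.2323493021; d2 = -0.1276506979
phi(d1) = 0.3883176331; exp(-qT) = 1.0000000000; exp(-rT) = 0.9607894392
Gamma = exp(-qT) * phi(d1) / (S * sigma * sqrt(T)) = 1.0000000000 * 0.3883176331 / (24.7900 * 0.3600 * 1.0000000000) = 0.043512

Answer: Gamma = 0.043512
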